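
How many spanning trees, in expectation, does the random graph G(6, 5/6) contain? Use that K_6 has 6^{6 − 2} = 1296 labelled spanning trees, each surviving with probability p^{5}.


K_6 has 6^{6 − 2} = 1296 labelled spanning trees.
For each such spanning tree H, let X_H = 1 if all 5 edges of H are present in G. Then P[X_H = 1] = p^{5} = (5/6)^{5} = 3125/7776.
By linearity: E[X] = Σ_H E[X_H] = 1296 · p^{5} = 1296 · 3125/7776 = 3125/6.
Numerically: E[X] ≈ 520.8.

E[X] = 1296 · (5/6)^{5} = 3125/6 ≈ 520.8.


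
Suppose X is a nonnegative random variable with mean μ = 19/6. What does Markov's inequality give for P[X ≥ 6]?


μ = E[X] = 19/6, a = 6.
Markov: P[X ≥ 6] ≤ μ/a = (19/6)/6 = 19/36.
Numerically: ≈ 0.52778.
(Since a = 6 > μ = 3.16667, the bound 19/36 is < 1 and informative.)

P[X ≥ 6] ≤ 19/36 ≈ 0.52778.


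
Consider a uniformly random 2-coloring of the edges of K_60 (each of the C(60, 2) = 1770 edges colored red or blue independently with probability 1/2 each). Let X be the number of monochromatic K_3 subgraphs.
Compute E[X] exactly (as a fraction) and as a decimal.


Let X = Σ_S X_S over the C(60, 3) = 34220 subsets S of size 3, where X_S = 1 if the K_3 on S is monochromatic.
For a fixed S, the K_3 on S has C(3, 2) = 3 edges. P[all 3 edges red] = (1/2)^3, and likewise for blue, so P[monochromatic] = 2·(1/2)^3 = 2^{1 − 3} = 1/4.
Summing: E[X] = C(60, 3) · 2^{1 − 3} = 34220 · 1/4 = 8555.
Numerically: E[X] ≈ 8555.000.

E[X] = C(60,3)·2^(1−C(3,2)) = 8555 ≈ 8555.000.


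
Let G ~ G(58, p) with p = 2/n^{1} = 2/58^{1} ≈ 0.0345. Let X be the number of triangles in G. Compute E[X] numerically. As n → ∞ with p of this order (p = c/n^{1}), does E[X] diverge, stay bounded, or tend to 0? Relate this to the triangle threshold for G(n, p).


Number of potential triangles: C(58, 3) = 30856.
Each occurs with probability p³ ≈ (0.0345)³ ≈ 4.10021e-05.
By linearity: E[X] = C(58, 3)·p³ ≈ 30856 · 4.10021e-05 ≈ 1.265.
Here α = 1, so p = 2/n is exactly at the triangle threshold p ~ 1/n. Asymptotically E[X] → c³/6 = 2³/6 = 4/3 ≈ 1.333, a bounded constant. In this regime the triangle count is asymptotically Poisson(c³/6).

E[X] ≈ 1.265; in regime p = Θ(1/n^{1}) E[X] stays bounded (at the triangle threshold p ~ 1/n).


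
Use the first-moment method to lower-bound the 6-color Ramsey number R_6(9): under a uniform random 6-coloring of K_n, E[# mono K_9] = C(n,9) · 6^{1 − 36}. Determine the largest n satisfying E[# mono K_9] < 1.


We need C(n, 9) · 6^{1 − 36} < 1, i.e. C(n, 9) < 6^{36 − 1} = 1719070799748422591028658176.
Check values of n near the boundary:
  n = 4404: C(4404, 9) = 1703375445537161676647015880; 1703375445537161676647015880 < 1719070799748422591028658176? YES
  n = 4405: C(4405, 9) = 1706862792900636302463627150; 1706862792900636302463627150 < 1719070799748422591028658176? YES
  n = 4406: C(4406, 9) = 1710356485221788389505285700; 1710356485221788389505285700 < 1719070799748422591028658176? YES
  n = 4407: C(4407, 9) = 1713856532599459170657070050; 1713856532599459170657070050 < 1719070799748422591028658176? YES
  n = 4408: C(4408, 9) = 1717362945146264156457459600; 1717362945146264156457459600 < 1719070799748422591028658176? YES
  n = 4409: C(4409, 9) = 1720875732988608787686577131; 1720875732988608787686577131 < 1719070799748422591028658176? NO
  n = 4410: C(4410, 9) = 1724394906266704102180823710; 1724394906266704102180823710 < 1719070799748422591028658176? NO
The largest n with C(n, 9) < 1719070799748422591028658176 is n = 4408 (where E[X] = 35778394690547169926197075/35813974994758803979763712 ≈ 0.99901). Hence R_6(9) > 4408, i.e. R_6(9) ≥ 4409.

Largest n = 4408; hence R_6(9) > 4408.


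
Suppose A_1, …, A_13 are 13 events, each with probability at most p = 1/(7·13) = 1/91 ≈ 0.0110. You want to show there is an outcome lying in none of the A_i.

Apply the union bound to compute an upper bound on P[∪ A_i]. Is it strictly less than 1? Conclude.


Union bound: P[∪_{i=1}^{13} A_i] ≤ Σ_i P[A_i] ≤ 13·p = 13·(1/91) = 1/7.
Numerically: 1/7 ≈ 0.1429.
Is 1/7 < 1? YES.
Since P[∪ A_i] ≤ 1/7 < 1, the complement has P[∩ A_i^c] ≥ 1 − 1/7 = 6/7 > 0, so some outcome avoids every A_i.

13·p = 1/7 ≈ 0.1429; existence CERTIFIED by the union bound.


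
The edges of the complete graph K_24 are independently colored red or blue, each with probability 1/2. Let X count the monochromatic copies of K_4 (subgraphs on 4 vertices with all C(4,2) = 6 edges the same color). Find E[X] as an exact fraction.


Let X = Σ_S X_S over the C(24, 4) = 10626 subsets S of size 4, where X_S = 1 if the K_4 on S is monochromatic.
For a fixed S, the K_4 on S has C(4, 2) = 6 edges. P[all 6 edges red] = (1/2)^6, and likewise for blue, so P[monochromatic] = 2·(1/2)^6 = 2^{1 − 6} = 1/32.
By linearity: E[X] = C(24, 4) · 2^{1 − 6} = 10626 · 1/32 = 5313/16.
Numerically: E[X] ≈ 332.062.

E[X] = C(24,4)·2^(1−C(4,2)) = 5313/16 ≈ 332.062.


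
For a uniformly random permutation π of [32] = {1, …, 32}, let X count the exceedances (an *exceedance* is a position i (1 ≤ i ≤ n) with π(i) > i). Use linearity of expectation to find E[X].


Write X = Σ_{i=1}^{32} X_i, where X_i = 1_{π(i) > i}.
For each fixed i, π(i) is uniform over {1, …, 32} (marginal of a uniform permutation), so P[π(i) > i] = (n − i)/n. Summing: Σ_{i=1}^{32} (n − i)/n = (0 + 1 + … + 31)/32 = 32(32 − 1)/(2·32) = (32 − 1)/2.
Hence E[X] = Σ_{i=1}^{32} (32 − i)/32 = 31/2 ≈ 15.500.

E[X] = 31/2 = 15.500.


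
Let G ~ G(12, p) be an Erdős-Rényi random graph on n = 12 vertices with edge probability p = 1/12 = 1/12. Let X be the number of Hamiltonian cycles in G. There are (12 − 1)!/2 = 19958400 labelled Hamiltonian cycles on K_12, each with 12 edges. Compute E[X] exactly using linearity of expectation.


K_12 has (12 − 1)!/2 = 19958400 labelled Hamiltonian cycles.
For each such Hamiltonian cycle H, let X_H = 1 if all 12 edges of H are present in G. Then P[X_H = 1] = p^{12} = (1/12)^{12} = 1/8916100448256.
By linearity of expectation: E[X] = Σ_H E[X_H] = 19958400 · p^{12} = 19958400 · 1/8916100448256 = 1925/859963392.
Numerically: E[X] ≈ 2.23847e-06.

E[X] = 19958400 · (1/12)^{12} = 1925/859963392 ≈ 2.23847e-06.


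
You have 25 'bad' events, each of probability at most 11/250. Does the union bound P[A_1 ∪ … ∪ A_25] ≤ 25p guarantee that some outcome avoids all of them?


Union bound: P[∪_{i=1}^{25} A_i] ≤ Σ_i P[A_i] ≤ 25·p = 25·(11/250) = 11/10.
Numerically: 11/10 ≈ 1.10000.
Is 11/10 < 1? NO.
Since the bound 11/10 is ≥ 1, the union bound is uninformative here; it does NOT by itself certify existence.

25·p = 11/10 ≈ 1.10000; existence NOT certified by the union bound.


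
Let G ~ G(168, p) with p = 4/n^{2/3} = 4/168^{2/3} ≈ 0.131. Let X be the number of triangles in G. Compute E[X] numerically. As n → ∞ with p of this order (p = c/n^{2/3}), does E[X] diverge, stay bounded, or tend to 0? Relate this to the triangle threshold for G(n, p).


Number of potential triangles: C(168, 3) = 776216.
Each occurs with probability p³ ≈ (0.131)³ ≈ 2.26757e-03.
By linearity: E[X] = C(168, 3)·p³ ≈ 776216 · 2.26757e-03 ≈ 1760.127.
Since α = 2/3 < 1, p = c/n^{2/3} ≫ 1/n is above the triangle threshold p ~ 1/n. Asymptotically E[X] ~ (c³/6)·n^{3(1−α)} = (4³/6)·n^{1} → ∞; triangles are abundant w.h.p.

E[X] ≈ 1760.127; in regime p = Θ(1/n^{2/3}) E[X] diverges (above the triangle threshold p ~ 1/n).


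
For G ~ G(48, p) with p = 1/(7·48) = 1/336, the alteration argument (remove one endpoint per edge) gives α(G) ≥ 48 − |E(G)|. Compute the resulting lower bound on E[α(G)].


E[|E(G)|] = C(48, 2)·p = 1128 · (1/336) = 47/14.
E[α(G)] ≥ n − E[|E(G)|] = 48 − 47/14 = 625/14.
Numerically: ≈ 44.642857.
(This is only a lower bound; the true E[α(G)] may be larger.)

E[α(G)] ≥ 625/14 ≈ 44.642857.


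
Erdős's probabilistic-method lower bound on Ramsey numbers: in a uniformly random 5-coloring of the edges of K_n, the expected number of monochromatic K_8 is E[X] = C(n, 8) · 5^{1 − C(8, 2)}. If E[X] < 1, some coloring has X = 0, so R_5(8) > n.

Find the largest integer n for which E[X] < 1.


We need C(n, 8) · 5^{1 − 28} < 1, i.e. C(n, 8) < 5^{28 − 1} = 7450580596923828125.
Check values of n near the boundary:
  n = 858: C(858, 8) = 7049584530256467771; 7049584530256467771 < 7450580596923828125? YES
  n = 859: C(859, 8) = 7115855595170747139; 7115855595170747139 < 7450580596923828125? YES
  n = 860: C(860, 8) = 7182671140665308145; 7182671140665308145 < 7450580596923828125? YES
  n = 861: C(861, 8) = 7250034996615275865; 7250034996615275865 < 7450580596923828125? YES
  n = 862: C(862, 8) = 7317951015318931845; 7317951015318931845 < 7450580596923828125? YES
  n = 863: C(863, 8) = 7386423071602617757; 7386423071602617757 < 7450580596923828125? YES
  n = 864: C(864, 8) = 7455455062926006708; 7455455062926006708 < 7450580596923828125? NO
  n = 865: C(865, 8) = 7525050909487743060; 7525050909487743060 < 7450580596923828125? NO
The largest n with C(n, 8) < 7450580596923828125 is n = 863 (where E[X] = 7386423071602617757/7450580596923828125 ≈ 0.9913889). Hence R_5(8) > 863, i.e. R_5(8) ≥ 864.

Largest n = 863; hence R_5(8) > 863.


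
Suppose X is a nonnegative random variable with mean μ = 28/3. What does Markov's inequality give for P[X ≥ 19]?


μ = E[X] = 28/3, a = 19.
Markov: P[X ≥ 19] ≤ μ/a = (28/3)/19 = 28/57.
Numerically: ≈ 0.4912.
(Since a = 19 > μ = 9.3333, the bound 28/57 is < 1 and informative.)

P[X ≥ 19] ≤ 28/57 ≈ 0.4912.


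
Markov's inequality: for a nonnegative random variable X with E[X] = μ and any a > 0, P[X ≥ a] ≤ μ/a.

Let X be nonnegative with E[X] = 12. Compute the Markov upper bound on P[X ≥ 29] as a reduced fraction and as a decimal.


μ = E[X] = 12, a = 29.
Markov: P[X ≥ 29] ≤ μ/a = (12)/29 = 12/29.
Numerically: ≈ 0.41379.
(Since a = 29 > μ = 12.00000, the bound 12/29 is < 1 and informative.)

P[X ≥ 29] ≤ 12/29 ≈ 0.41379.


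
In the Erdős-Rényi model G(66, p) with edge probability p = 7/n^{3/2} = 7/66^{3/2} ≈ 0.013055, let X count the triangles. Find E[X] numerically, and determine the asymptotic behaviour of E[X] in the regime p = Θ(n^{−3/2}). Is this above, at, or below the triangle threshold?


Number of potential triangles: C(66, 3) = 45760.
Each occurs with probability p³ ≈ (0.013055)³ ≈ 2.2250840e-06.
By linearity: E[X] = C(66, 3)·p³ ≈ 45760 · 2.2250840e-06 ≈ 0.10182.
Since α = 3/2 > 1, p = c/n^{3/2} = o(1/n) is below the triangle threshold p ~ 1/n. Asymptotically E[X] ~ (c³/6)·n^{3(1−α)} = (7³/6)·n^{-1.5} → 0, so by Markov's inequality G has no triangles w.h.p.

E[X] ≈ 0.10182; in regime p = Θ(1/n^{3/2}) E[X] tends to 0 (below the triangle threshold p ~ 1/n).


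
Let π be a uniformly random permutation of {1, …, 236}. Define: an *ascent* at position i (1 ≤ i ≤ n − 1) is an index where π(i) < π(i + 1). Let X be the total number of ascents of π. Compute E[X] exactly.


Write X = Σ X_I over i = 1, …, 235, with X_I the indicator of one ascent.
There are 235 indicators.
For each fixed i, the pair (π(i), π(i+1)) is a uniformly random ordered pair of distinct values from {1, …, 236}; by symmetry P[π(i) < π(i+1)] = 1/2.
By linearity: E[X] = 235 · (1/2) = (236 − 1) · (1/2) = 235/2 ≈ 117.500.

E[X] = 235/2 = 117.500.


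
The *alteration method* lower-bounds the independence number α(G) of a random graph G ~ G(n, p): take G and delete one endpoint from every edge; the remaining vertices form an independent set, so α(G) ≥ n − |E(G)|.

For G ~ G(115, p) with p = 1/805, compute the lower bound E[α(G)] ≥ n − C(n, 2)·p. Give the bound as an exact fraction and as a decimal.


E[|E(G)|] = C(115, 2)·p = 6555 · (1/805) = 57/7.
E[α(G)] ≥ n − E[|E(G)|] = 115 − 57/7 = 748/7.
Numerically: ≈ 106.85714.
(This is only a lower bound; the true E[α(G)] may be larger.)

E[α(G)] ≥ 748/7 ≈ 106.85714.


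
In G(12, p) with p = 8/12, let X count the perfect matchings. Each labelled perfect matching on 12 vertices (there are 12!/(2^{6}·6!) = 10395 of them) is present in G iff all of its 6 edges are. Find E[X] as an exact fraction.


K_12 has 12!/(2^{6}·6!) = 10395 labelled perfect matchings.
For each such perfect matching H, let X_H = 1 if all 6 edges of H are present in G. Then P[X_H = 1] = p^{6} = (2/3)^{6} = 64/729.
By linearity: E[X] = Σ_H E[X_H] = 10395 · p^{6} = 10395 · 64/729 = 24640/27.
Numerically: E[X] ≈ 912.6.

E[X] = 10395 · (2/3)^{6} = 24640/27 ≈ 912.6.


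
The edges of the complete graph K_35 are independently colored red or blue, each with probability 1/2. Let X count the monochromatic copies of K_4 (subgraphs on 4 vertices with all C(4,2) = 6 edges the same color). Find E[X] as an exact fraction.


Let X = Σ_S X_S over the C(35, 4) = 52360 subsets S of size 4, where X_S = 1 if the K_4 on S is monochromatic.
For a fixed S, the K_4 on S has C(4, 2) = 6 edges. P[all 6 edges red] = (1/2)^6, and likewise for blue, so P[monochromatic] = 2·(1/2)^6 = 2^{1 − 6} = 1/32.
Summing: E[X] = C(35, 4) · 2^{1 − 6} = 52360 · 1/32 = 6545/4.
Numerically: E[X] ≈ 1636.250000.

E[X] = C(35,4)·2^(1−C(4,2)) = 6545/4 ≈ 1636.250000.


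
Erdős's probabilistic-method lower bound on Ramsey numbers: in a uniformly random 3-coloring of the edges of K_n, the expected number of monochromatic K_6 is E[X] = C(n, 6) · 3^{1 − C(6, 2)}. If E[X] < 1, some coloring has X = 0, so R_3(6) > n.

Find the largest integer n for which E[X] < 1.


We need C(n, 6) · 3^{1 − 15} < 1, i.e. C(n, 6) < 3^{15 − 1} = 4782969.
Check values of n near the boundary:
  n = 40: C(40, 6) = 3838380; 3838380 < 4782969? YES
  n = 41: C(41, 6) = 4496388; 4496388 < 4782969? YES
  n = 42: C(42, 6) = 5245786; 5245786 < 4782969? NO
  n = 43: C(43, 6) = 6096454; 6096454 < 4782969? NO
  n = 44: C(44, 6) = 7059052; 7059052 < 4782969? NO
The largest n with C(n, 6) < 4782969 is n = 41 (where E[X] = 1498796/1594323 ≈ 0.9400830). Hence R_3(6) > 41, i.e. R_3(6) ≥ 42.

Largest n = 41; hence R_3(6) > 41.


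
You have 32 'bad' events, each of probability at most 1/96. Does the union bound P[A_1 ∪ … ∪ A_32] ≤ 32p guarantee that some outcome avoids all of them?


Union bound: P[∪_{i=1}^{32} A_i] ≤ Σ_i P[A_i] ≤ 32·p = 32·(1/96) = 1/3.
Numerically: 1/3 ≈ 0.333333.
Is 1/3 < 1? YES.
Since P[∪ A_i] ≤ 1/3 < 1, the complement has P[∩ A_i^c] ≥ 1 − 1/3 = 2/3 > 0, so some outcome avoids every A_i.

32·p = 1/3 ≈ 0.333333; existence CERTIFIED by the union bound.


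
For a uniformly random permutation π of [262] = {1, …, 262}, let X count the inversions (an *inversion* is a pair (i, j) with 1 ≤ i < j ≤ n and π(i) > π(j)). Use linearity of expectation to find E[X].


Write X = Σ X_I over the C(262, 2) = 34191 pairs i < j, with X_I the indicator of one inversion.
There are 34191 indicators.
For each fixed pair i < j, the values π(i) and π(j) are two distinct elements of {1, …, 262} in uniformly random order; by symmetry P[π(i) > π(j)] = 1/2.
By linearity: E[X] = 34191 · (1/2) = C(262, 2) · (1/2) = 34191/2 = 34191/2 ≈ 17095.500000.

E[X] = 34191/2 = 17095.500000.


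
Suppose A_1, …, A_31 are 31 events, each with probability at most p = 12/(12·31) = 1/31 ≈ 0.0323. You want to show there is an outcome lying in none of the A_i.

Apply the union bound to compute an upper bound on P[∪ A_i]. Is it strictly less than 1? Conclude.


Union bound: P[∪_{i=1}^{31} A_i] ≤ Σ_i P[A_i] ≤ 31·p = 31·(1/31) = 1.
Numerically: 1 ≈ 1.0000.
Is 1 < 1? NO.
Since the bound 1 is ≥ 1, the union bound is uninformative here; it does NOT by itself certify existence.

31·p = 1 ≈ 1.0000; existence NOT certified by the union bound.


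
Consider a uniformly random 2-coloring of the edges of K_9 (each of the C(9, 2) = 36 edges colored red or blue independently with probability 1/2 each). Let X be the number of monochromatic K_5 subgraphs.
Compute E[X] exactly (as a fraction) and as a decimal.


Let X = Σ_S X_S over the C(9, 5) = 126 subsets S of size 5, where X_S = 1 if the K_5 on S is monochromatic.
For a fixed S, the K_5 on S has C(5, 2) = 10 edges. P[all 10 edges red] = (1/2)^10, and likewise for blue, so P[monochromatic] = 2·(1/2)^10 = 2^{1 − 10} = 1/512.
By linearity: E[X] = C(9, 5) · 2^{1 − 10} = 126 · 1/512 = 63/256.
Numerically: E[X] ≈ 0.246094.

E[X] = C(9,5)·2^(1−C(5,2)) = 63/256 ≈ 0.246094.


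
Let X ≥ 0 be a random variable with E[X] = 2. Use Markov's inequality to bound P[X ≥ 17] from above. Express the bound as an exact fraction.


μ = E[X] = 2, a = 17.
Markov: P[X ≥ 17] ≤ μ/a = (2)/17 = 2/17.
Numerically: ≈ 0.11765.
(Since a = 17 > μ = 2.00000, the bound 2/17 is < 1 and informative.)

P[X ≥ 17] ≤ 2/17 ≈ 0.11765.


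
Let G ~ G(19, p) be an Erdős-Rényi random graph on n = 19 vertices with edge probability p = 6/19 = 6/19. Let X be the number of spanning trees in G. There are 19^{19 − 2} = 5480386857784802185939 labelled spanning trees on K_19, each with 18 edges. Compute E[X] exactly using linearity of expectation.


K_19 has 19^{19 − 2} = 5480386857784802185939 labelled spanning trees.
For each such spanning tree H, let X_H = 1 if all 18 edges of H are present in G. Then P[X_H = 1] = p^{18} = (6/19)^{18} = 101559956668416/104127350297911241532841.
By linearity: E[X] = Σ_H E[X_H] = 5480386857784802185939 · p^{18} = 5480386857784802185939 · 101559956668416/104127350297911241532841 = 101559956668416/19.
Numerically: E[X] ≈ 5.35e+12.

E[X] = 5480386857784802185939 · (6/19)^{18} = 101559956668416/19 ≈ 5.35e+12.


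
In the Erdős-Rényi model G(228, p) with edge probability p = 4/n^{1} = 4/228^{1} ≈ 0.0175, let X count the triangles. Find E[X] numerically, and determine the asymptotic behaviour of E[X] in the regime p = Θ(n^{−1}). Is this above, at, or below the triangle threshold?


Number of potential triangles: C(228, 3) = 1949476.
Each occurs with probability p³ ≈ (0.0175)³ ≈ 5.39977e-06.
By linearity: E[X] = C(228, 3)·p³ ≈ 1949476 · 5.39977e-06 ≈ 10.527.
Here α = 1, so p = 4/n is exactly at the triangle threshold p ~ 1/n. Asymptotically E[X] → c³/6 = 4³/6 = 32/3 ≈ 10.667, a bounded constant. In this regime the triangle count is asymptotically Poisson(c³/6).

E[X] ≈ 10.527; in regime p = Θ(1/n^{1}) E[X] stays bounded (at the triangle threshold p ~ 1/n).


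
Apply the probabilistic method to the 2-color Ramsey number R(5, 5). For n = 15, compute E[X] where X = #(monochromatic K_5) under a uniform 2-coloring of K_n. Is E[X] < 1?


E[X] = C(15, 5) · 2^{1 − 10} = 3003 · 2^{−9} = 3003/512.
As a reduced fraction: E[X] = 3003/512 ≈ 5.8652.
Is E[X] < 1? NO.
Since E[X] ≥ 1, the first-moment bound is inconclusive at n = 15; it does NOT by itself certify R(5, 5) > 15.

E[X] = 3003/512 ≈ 5.8652; E[X] ≥ 1; first-moment method inconclusive here.


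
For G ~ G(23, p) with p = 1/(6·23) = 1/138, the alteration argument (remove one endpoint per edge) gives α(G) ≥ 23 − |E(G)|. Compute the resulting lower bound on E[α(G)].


E[|E(G)|] = C(23, 2)·p = 253 · (1/138) = 11/6.
E[α(G)] ≥ n − E[|E(G)|] = 23 − 11/6 = 127/6.
Numerically: ≈ 21.166667.
(This is only a lower bound; the true E[α(G)] may be larger.)

E[α(G)] ≥ 127/6 ≈ 21.166667.


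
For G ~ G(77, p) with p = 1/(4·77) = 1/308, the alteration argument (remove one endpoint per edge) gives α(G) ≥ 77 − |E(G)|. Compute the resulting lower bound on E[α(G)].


E[|E(G)|] = C(77, 2)·p = 2926 · (1/308) = 19/2.
E[α(G)] ≥ n − E[|E(G)|] = 77 − 19/2 = 135/2.
Numerically: ≈ 67.5000.
(This is only a lower bound; the true E[α(G)] may be larger.)

E[α(G)] ≥ 135/2 ≈ 67.5000.


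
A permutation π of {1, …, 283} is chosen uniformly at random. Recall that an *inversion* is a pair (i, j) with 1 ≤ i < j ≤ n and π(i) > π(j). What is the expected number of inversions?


Write X = Σ X_I over the C(283, 2) = 39903 pairs i < j, with X_I the indicator of one inversion.
There are 39903 indicators.
For each fixed pair i < j, the values π(i) and π(j) are two distinct elements of {1, …, 283} in uniformly random order; by symmetry P[π(i) > π(j)] = 1/2.
By linearity: E[X] = 39903 · (1/2) = C(283, 2) · (1/2) = 39903/2 = 39903/2 ≈ 19951.500000.

E[X] = 39903/2 = 19951.500000.


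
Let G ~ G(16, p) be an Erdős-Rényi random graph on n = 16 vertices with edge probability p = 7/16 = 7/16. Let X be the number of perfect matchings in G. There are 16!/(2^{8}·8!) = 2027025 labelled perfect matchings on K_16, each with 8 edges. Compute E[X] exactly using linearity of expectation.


K_16 has 16!/(2^{8}·8!) = 2027025 labelled perfect matchings.
For each such perfect matching H, let X_H = 1 if all 8 edges of H are present in G. Then P[X_H = 1] = p^{8} = (7/16)^{8} = 5764801/4294967296.
By linearity: E[X] = Σ_H E[X_H] = 2027025 · p^{8} = 2027025 · 5764801/4294967296 = 11685395747025/4294967296.
Numerically: E[X] ≈ 2.72e+03.

E[X] = 2027025 · (7/16)^{8} = 11685395747025/4294967296 ≈ 2.72e+03.


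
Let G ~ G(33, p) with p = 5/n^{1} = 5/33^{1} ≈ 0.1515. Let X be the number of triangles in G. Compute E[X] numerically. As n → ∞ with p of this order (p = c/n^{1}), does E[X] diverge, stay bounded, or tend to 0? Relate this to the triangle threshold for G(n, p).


Number of potential triangles: C(33, 3) = 5456.
Each occurs with probability p³ ≈ (0.1515)³ ≈ 3.478309e-03.
By linearity: E[X] = C(33, 3)·p³ ≈ 5456 · 3.478309e-03 ≈ 18.9777.
Here α = 1, so p = 5/n is exactly at the triangle threshold p ~ 1/n. Asymptotically E[X] → c³/6 = 5³/6 = 125/6 ≈ 20.8333, a bounded constant. In this regime the triangle count is asymptotically Poisson(c³/6).

E[X] ≈ 18.9777; in regime p = Θ(1/n^{1}) E[X] stays bounded (at the triangle threshold p ~ 1/n).


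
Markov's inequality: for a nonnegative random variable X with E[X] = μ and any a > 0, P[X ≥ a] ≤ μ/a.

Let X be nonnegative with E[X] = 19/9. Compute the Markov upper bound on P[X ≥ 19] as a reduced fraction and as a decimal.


μ = E[X] = 19/9, a = 19.
Markov: P[X ≥ 19] ≤ μ/a = (19/9)/19 = 1/9.
Numerically: ≈ 0.11111.
(Since a = 19 > μ = 2.11111, the bound 1/9 is < 1 and informative.)

P[X ≥ 19] ≤ 1/9 ≈ 0.11111.


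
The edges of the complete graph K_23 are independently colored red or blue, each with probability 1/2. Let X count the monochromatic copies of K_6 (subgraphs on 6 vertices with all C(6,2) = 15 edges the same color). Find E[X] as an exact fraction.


Let X = Σ_S X_S over the C(23, 6) = 100947 subsets S of size 6, where X_S = 1 if the K_6 on S is monochromatic.
For a fixed S, the K_6 on S has C(6, 2) = 15 edges. P[all 15 edges red] = (1/2)^15, and likewise for blue, so P[monochromatic] = 2·(1/2)^15 = 2^{1 − 15} = 1/16384.
Summing: E[X] = C(23, 6) · 2^{1 − 15} = 100947 · 1/16384 = 100947/16384.
Numerically: E[X] ≈ 6.16132.

E[X] = C(23,6)·2^(1−C(6,2)) = 100947/16384 ≈ 6.16132.


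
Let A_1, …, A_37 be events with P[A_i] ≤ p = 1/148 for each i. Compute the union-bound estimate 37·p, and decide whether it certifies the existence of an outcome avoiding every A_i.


Union bound: P[∪_{i=1}^{37} A_i] ≤ Σ_i P[A_i] ≤ 37·p = 37·(1/148) = 1/4.
Numerically: 1/4 ≈ 0.2500.
Is 1/4 < 1? YES.
Since P[∪ A_i] ≤ 1/4 < 1, the complement has P[∩ A_i^c] ≥ 1 − 1/4 = 3/4 > 0, so some outcome avoids every A_i.

37·p = 1/4 ≈ 0.2500; existence CERTIFIED by the union bound.


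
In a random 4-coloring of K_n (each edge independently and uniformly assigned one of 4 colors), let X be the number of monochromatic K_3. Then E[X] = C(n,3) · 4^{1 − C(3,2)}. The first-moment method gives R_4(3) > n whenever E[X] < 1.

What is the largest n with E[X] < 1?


We need C(n, 3) · 4^{1 − 3} < 1, i.e. C(n, 3) < 4^{3 − 1} = 16.
Check values of n near the boundary:
  n = 4: C(4, 3) = 4; 4 < 16? YES
  n = 5: C(5, 3) = 10; 10 < 16? YES
  n = 6: C(6, 3) = 20; 20 < 16? NO
  n = 7: C(7, 3) = 35; 35 < 16? NO
  n = 8: C(8, 3) = 56; 56 < 16? NO
The largest n with C(n, 3) < 16 is n = 5 (where E[X] = 5/8 ≈ 0.625). Hence R_4(3) > 5, i.e. R_4(3) ≥ 6.

Largest n = 5; hence R_4(3) > 5.


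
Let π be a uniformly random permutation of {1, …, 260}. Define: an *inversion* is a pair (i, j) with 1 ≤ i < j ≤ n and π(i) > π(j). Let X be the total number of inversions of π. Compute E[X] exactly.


Write X = Σ X_I over the C(260, 2) = 33670 pairs i < j, with X_I the indicator of one inversion.
There are 33670 indicators.
For each fixed pair i < j, the values π(i) and π(j) are two distinct elements of {1, …, 260} in uniformly random order; by symmetry P[π(i) > π(j)] = 1/2.
By linearity: E[X] = 33670 · (1/2) = C(260, 2) · (1/2) = 33670/2 = 16835 ≈ 16835.000000.

E[X] = 16835 = 16835.000000.


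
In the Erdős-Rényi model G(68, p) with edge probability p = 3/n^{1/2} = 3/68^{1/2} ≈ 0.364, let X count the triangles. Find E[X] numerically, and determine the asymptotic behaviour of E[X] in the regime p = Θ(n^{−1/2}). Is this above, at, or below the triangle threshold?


Number of potential triangles: C(68, 3) = 50116.
Each occurs with probability p³ ≈ (0.364)³ ≈ 4.81505e-02.
By linearity: E[X] = C(68, 3)·p³ ≈ 50116 · 4.81505e-02 ≈ 2413.108.
Since α = 1/2 < 1, p = c/n^{1/2} ≫ 1/n is above the triangle threshold p ~ 1/n. Asymptotically E[X] ~ (c³/6)·n^{3(1−α)} = (3³/6)·n^{1.5} → ∞; triangles are abundant w.h.p.

E[X] ≈ 2413.108; in regime p = Θ(1/n^{1/2}) E[X] diverges (above the triangle threshold p ~ 1/n).


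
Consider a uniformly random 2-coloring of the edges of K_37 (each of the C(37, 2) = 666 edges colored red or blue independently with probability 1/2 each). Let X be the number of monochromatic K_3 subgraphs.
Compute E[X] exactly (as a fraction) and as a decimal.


Let X = Σ_S X_S over the C(37, 3) = 7770 subsets S of size 3, where X_S = 1 if the K_3 on S is monochromatic.
For a fixed S, the K_3 on S has C(3, 2) = 3 edges. P[all 3 edges red] = (1/2)^3, and likewise for blue, so P[monochromatic] = 2·(1/2)^3 = 2^{1 − 3} = 1/4.
By linearity of expectation: E[X] = C(37, 3) · 2^{1 − 3} = 7770 · 1/4 = 3885/2.
Numerically: E[X] ≈ 1942.50000.

E[X] = C(37,3)·2^(1−C(3,2)) = 3885/2 ≈ 1942.50000.


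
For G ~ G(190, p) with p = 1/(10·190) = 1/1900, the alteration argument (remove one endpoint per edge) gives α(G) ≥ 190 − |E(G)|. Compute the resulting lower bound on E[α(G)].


E[|E(G)|] = C(190, 2)·p = 17955 · (1/1900) = 189/20.
E[α(G)] ≥ n − E[|E(G)|] = 190 − 189/20 = 3611/20.
Numerically: ≈ 180.550000.
(This is only a lower bound; the true E[α(G)] may be larger.)

E[α(G)] ≥ 3611/20 ≈ 180.550000.


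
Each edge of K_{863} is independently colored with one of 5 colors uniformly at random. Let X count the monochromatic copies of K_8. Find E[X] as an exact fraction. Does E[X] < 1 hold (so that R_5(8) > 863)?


E[X] = C(863, 8) · 5^{1 − 28} = 7386423071602617757 · 5^{−27} = 7386423071602617757/7450580596923828125.
As a reduced fraction: E[X] = 7386423071602617757/7450580596923828125 ≈ 0.9914.
Is E[X] < 1? YES.
Since E[X] < 1, there exists a 5-coloring of K_{863} with no monochromatic K_8; hence R_5(8) > 863.

E[X] = 7386423071602617757/7450580596923828125 ≈ 0.9914; E[X] < 1, so R_5(8) > 863.


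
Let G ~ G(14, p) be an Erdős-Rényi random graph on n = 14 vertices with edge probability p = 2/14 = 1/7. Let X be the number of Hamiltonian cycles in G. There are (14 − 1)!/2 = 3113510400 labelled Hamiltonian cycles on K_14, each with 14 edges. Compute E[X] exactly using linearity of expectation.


K_14 has (14 − 1)!/2 = 3113510400 labelled Hamiltonian cycles.
For each such Hamiltonian cycle H, let X_H = 1 if all 14 edges of H are present in G. Then P[X_H = 1] = p^{14} = (1/7)^{14} = 1/678223072849.
Summing the indicators: E[X] = Σ_H E[X_H] = 3113510400 · p^{14} = 3113510400 · 1/678223072849 = 444787200/96889010407.
Numerically: E[X] ≈ 0.00459.

E[X] = 3113510400 · (1/7)^{14} = 444787200/96889010407 ≈ 0.00459.


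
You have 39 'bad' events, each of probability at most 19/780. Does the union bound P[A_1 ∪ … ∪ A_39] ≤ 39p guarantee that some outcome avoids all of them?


Union bound: P[∪_{i=1}^{39} A_i] ≤ Σ_i P[A_i] ≤ 39·p = 39·(19/780) = 19/20.
Numerically: 19/20 ≈ 0.9500.
Is 19/20 < 1? YES.
Since P[∪ A_i] ≤ 19/20 < 1, the complement has P[∩ A_i^c] ≥ 1 − 19/20 = 1/20 > 0, so some outcome avoids every A_i.

39·p = 19/20 ≈ 0.9500; existence CERTIFIED by the union bound.


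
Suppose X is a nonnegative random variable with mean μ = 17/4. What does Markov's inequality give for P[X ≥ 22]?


μ = E[X] = 17/4, a = 22.
Markov: P[X ≥ 22] ≤ μ/a = (17/4)/22 = 17/88.
Numerically: ≈ 0.193182.
(Since a = 22 > μ = 4.250000, the bound 17/88 is < 1 and informative.)

P[X ≥ 22] ≤ 17/88 ≈ 0.193182.


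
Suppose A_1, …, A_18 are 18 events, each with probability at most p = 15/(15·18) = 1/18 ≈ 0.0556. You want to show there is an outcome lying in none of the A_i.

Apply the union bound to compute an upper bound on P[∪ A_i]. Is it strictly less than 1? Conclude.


Union bound: P[∪_{i=1}^{18} A_i] ≤ Σ_i P[A_i] ≤ 18·p = 18·(1/18) = 1.
Numerically: 1 ≈ 1.0000.
Is 1 < 1? NO.
Since the bound 1 is ≥ 1, the union bound is uninformative here; it does NOT by itself certify existence.

18·p = 1 ≈ 1.0000; existence NOT certified by the union bound.


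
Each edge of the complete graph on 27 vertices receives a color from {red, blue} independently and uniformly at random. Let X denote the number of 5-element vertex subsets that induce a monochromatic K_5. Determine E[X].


Let X = Σ_S X_S over the C(27, 5) = 80730 subsets S of size 5, where X_S = 1 if the K_5 on S is monochromatic.
For a fixed S, the K_5 on S has C(5, 2) = 10 edges. P[all 10 edges red] = (1/2)^10, and likewise for blue, so P[monochromatic] = 2·(1/2)^10 = 2^{1 − 10} = 1/512.
By linearity of expectation: E[X] = C(27, 5) · 2^{1 − 10} = 80730 · 1/512 = 40365/256.
Numerically: E[X] ≈ 157.676.

E[X] = C(27,5)·2^(1−C(5,2)) = 40365/256 ≈ 157.676.


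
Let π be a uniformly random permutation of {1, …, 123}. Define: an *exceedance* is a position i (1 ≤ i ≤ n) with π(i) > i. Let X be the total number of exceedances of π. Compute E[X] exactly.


Write X = Σ_{i=1}^{123} X_i, where X_i = 1_{π(i) > i}.
For each fixed i, π(i) is uniform over {1, …, 123} (marginal of a uniform permutation), so P[π(i) > i] = (n − i)/n. Summing: Σ_{i=1}^{123} (n − i)/n = (0 + 1 + … + 122)/123 = 123(123 − 1)/(2·123) = (123 − 1)/2.
Hence E[X] = Σ_{i=1}^{123} (123 − i)/123 = 61 ≈ 61.000.

E[X] = 61 = 61.000.


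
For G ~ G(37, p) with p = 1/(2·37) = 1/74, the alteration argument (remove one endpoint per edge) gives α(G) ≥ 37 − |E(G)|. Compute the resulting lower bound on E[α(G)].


E[|E(G)|] = C(37, 2)·p = 666 · (1/74) = 9.
E[α(G)] ≥ n − E[|E(G)|] = 37 − 9 = 28.
Numerically: ≈ 28.000.
(This is only a lower bound; the true E[α(G)] may be larger.)

E[α(G)] ≥ 28 ≈ 28.000.


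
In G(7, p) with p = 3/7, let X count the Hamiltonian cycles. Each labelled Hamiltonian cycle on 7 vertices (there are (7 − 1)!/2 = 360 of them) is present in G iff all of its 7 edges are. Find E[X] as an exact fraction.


K_7 has (7 − 1)!/2 = 360 labelled Hamiltonian cycles.
For each such Hamiltonian cycle H, let X_H = 1 if all 7 edges of H are present in G. Then P[X_H = 1] = p^{7} = (3/7)^{7} = 2187/823543.
By linearity of expectation: E[X] = Σ_H E[X_H] = 360 · p^{7} = 360 · 2187/823543 = 787320/823543.
Numerically: E[X] ≈ 0.95602.

E[X] = 360 · (3/7)^{7} = 787320/823543 ≈ 0.95602.


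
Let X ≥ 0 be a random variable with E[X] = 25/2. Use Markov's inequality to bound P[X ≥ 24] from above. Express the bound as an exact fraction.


μ = E[X] = 25/2, a = 24.
Markov: P[X ≥ 24] ≤ μ/a = (25/2)/24 = 25/48.
Numerically: ≈ 0.520833.
(Since a = 24 > μ = 12.500000, the bound 25/48 is < 1 and informative.)

P[X ≥ 24] ≤ 25/48 ≈ 0.520833.


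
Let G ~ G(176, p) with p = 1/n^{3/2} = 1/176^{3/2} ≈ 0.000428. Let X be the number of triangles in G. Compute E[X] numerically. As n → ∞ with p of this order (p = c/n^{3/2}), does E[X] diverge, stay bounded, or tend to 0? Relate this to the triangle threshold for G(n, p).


Number of potential triangles: C(176, 3) = 893200.
Each occurs with probability p³ ≈ (0.000428)³ ≈ 7.85585e-11.
By linearity: E[X] = C(176, 3)·p³ ≈ 893200 · 7.85585e-11 ≈ 0.000.
Since α = 3/2 > 1, p = c/n^{3/2} = o(1/n) is below the triangle threshold p ~ 1/n. Asymptotically E[X] ~ (c³/6)·n^{3(1−α)} = (1³/6)·n^{-1.5} → 0, so by Markov's inequality G has no triangles w.h.p.

E[X] ≈ 0.000; in regime p = Θ(1/n^{3/2}) E[X] tends to 0 (below the triangle threshold p ~ 1/n).


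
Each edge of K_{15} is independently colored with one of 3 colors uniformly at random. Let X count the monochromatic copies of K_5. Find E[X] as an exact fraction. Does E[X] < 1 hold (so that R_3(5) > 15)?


E[X] = C(15, 5) · 3^{1 − 10} = 3003 · 3^{−9} = 3003/19683.
As a reduced fraction: E[X] = 1001/6561 ≈ 0.1526.
Is E[X] < 1? YES.
Since E[X] < 1, there exists a 3-coloring of K_{15} with no monochromatic K_5; hence R_3(5) > 15.

E[X] = 1001/6561 ≈ 0.1526; E[X] < 1, so R_3(5) > 15.


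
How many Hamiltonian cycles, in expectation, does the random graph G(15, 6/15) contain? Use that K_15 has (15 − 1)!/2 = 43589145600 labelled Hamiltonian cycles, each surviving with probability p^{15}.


K_15 has (15 − 1)!/2 = 43589145600 labelled Hamiltonian cycles.
For each such Hamiltonian cycle H, let X_H = 1 if all 15 edges of H are present in G. Then P[X_H = 1] = p^{15} = (2/5)^{15} = 32768/30517578125.
By linearity: E[X] = Σ_H E[X_H] = 43589145600 · p^{15} = 43589145600 · 32768/30517578125 = 57133164920832/1220703125.
Numerically: E[X] ≈ 4.68e+04.

E[X] = 43589145600 · (2/5)^{15} = 57133164920832/1220703125 ≈ 4.68e+04.


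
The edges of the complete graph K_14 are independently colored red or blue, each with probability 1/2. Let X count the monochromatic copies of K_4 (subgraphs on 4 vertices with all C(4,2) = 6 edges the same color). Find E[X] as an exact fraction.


Let X = Σ_S X_S over the C(14, 4) = 1001 subsets S of size 4, where X_S = 1 if the K_4 on S is monochromatic.
For a fixed S, the K_4 on S has C(4, 2) = 6 edges. P[all 6 edges red] = (1/2)^6, and likewise for blue, so P[monochromatic] = 2·(1/2)^6 = 2^{1 − 6} = 1/32.
Summing: E[X] = C(14, 4) · 2^{1 − 6} = 1001 · 1/32 = 1001/32.
Numerically: E[X] ≈ 31.281250.

E[X] = C(14,4)·2^(1−C(4,2)) = 1001/32 ≈ 31.281250.


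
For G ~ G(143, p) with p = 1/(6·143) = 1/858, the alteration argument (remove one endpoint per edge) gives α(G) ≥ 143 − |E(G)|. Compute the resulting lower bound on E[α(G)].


E[|E(G)|] = C(143, 2)·p = 10153 · (1/858) = 71/6.
E[α(G)] ≥ n − E[|E(G)|] = 143 − 71/6 = 787/6.
Numerically: ≈ 131.166667.
(This is only a lower bound; the true E[α(G)] may be larger.)

E[α(G)] ≥ 787/6 ≈ 131.166667.


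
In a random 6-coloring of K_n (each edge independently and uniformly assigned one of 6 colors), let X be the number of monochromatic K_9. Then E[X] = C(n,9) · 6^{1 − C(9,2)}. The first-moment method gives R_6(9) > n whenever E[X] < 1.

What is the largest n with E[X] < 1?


We need C(n, 9) · 6^{1 − 36} < 1, i.e. C(n, 9) < 6^{36 − 1} = 1719070799748422591028658176.
Check values of n near the boundary:
  n = 4405: C(4405, 9) = 1706862792900636302463627150; 1706862792900636302463627150 < 1719070799748422591028658176? YES
  n = 4406: C(4406, 9) = 1710356485221788389505285700; 1710356485221788389505285700 < 1719070799748422591028658176? YES
  n = 4407: C(4407, 9) = 1713856532599459170657070050; 1713856532599459170657070050 < 1719070799748422591028658176? YES
  n = 4408: C(4408, 9) = 1717362945146264156457459600; 1717362945146264156457459600 < 1719070799748422591028658176? YES
  n = 4409: C(4409, 9) = 1720875732988608787686577131; 1720875732988608787686577131 < 1719070799748422591028658176? NO
  n = 4410: C(4410, 9) = 1724394906266704102180823710; 1724394906266704102180823710 < 1719070799748422591028658176? NO
The largest n with C(n, 9) < 1719070799748422591028658176 is n = 4408 (where E[X] = 35778394690547169926197075/35813974994758803979763712 ≈ 0.999007). Hence R_6(9) > 4408, i.e. R_6(9) ≥ 4409.

Largest n = 4408; hence R_6(9) > 4408.


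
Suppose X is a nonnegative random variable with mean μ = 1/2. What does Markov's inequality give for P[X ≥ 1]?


μ = E[X] = 1/2, a = 1.
Markov: P[X ≥ 1] ≤ μ/a = (1/2)/1 = 1/2.
Numerically: ≈ 0.5000.
(Since a = 1 > μ = 0.5000, the bound 1/2 is < 1 and informative.)

P[X ≥ 1] ≤ 1/2 ≈ 0.5000.


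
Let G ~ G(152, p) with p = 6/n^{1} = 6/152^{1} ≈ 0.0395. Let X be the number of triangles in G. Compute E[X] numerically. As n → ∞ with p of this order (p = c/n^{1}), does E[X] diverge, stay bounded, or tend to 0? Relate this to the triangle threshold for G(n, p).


Number of potential triangles: C(152, 3) = 573800.
Each occurs with probability p³ ≈ (0.0395)³ ≈ 6.15068e-05.
By linearity: E[X] = C(152, 3)·p³ ≈ 573800 · 6.15068e-05 ≈ 35.293.
Here α = 1, so p = 6/n is exactly at the triangle threshold p ~ 1/n. Asymptotically E[X] → c³/6 = 6³/6 = 36 ≈ 36.000, a bounded constant. In this regime the triangle count is asymptotically Poisson(c³/6).

E[X] ≈ 35.293; in regime p = Θ(1/n^{1}) E[X] stays bounded (at the triangle threshold p ~ 1/n).


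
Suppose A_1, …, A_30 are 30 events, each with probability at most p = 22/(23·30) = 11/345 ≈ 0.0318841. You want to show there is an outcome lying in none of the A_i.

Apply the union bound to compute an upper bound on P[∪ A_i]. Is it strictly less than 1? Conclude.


Union bound: P[∪_{i=1}^{30} A_i] ≤ Σ_i P[A_i] ≤ 30·p = 30·(11/345) = 22/23.
Numerically: 22/23 ≈ 0.9565217.
Is 22/23 < 1? YES.
Since P[∪ A_i] ≤ 22/23 < 1, the complement has P[∩ A_i^c] ≥ 1 − 22/23 = 1/23 > 0, so some outcome avoids every A_i.

30·p = 22/23 ≈ 0.9565217; existence CERTIFIED by the union bound.


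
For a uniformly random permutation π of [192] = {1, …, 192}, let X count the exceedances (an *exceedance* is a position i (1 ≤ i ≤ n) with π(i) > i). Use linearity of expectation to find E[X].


Write X = Σ_{i=1}^{192} X_i, where X_i = 1_{π(i) > i}.
For each fixed i, π(i) is uniform over {1, …, 192} (marginal of a uniform permutation), so P[π(i) > i] = (n − i)/n. Summing: Σ_{i=1}^{192} (n − i)/n = (0 + 1 + … + 191)/192 = 192(192 − 1)/(2·192) = (192 − 1)/2.
Hence E[X] = Σ_{i=1}^{192} (192 − i)/192 = 191/2 ≈ 95.50000.

E[X] = 191/2 = 95.50000.


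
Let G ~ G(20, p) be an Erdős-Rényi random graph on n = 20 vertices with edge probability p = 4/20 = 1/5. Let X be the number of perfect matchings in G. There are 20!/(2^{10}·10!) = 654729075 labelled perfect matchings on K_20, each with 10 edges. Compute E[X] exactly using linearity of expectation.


K_20 has 20!/(2^{10}·10!) = 654729075 labelled perfect matchings.
For each such perfect matching H, let X_H = 1 if all 10 edges of H are present in G. Then P[X_H = 1] = p^{10} = (1/5)^{10} = 1/9765625.
Summing the indicators: E[X] = Σ_H E[X_H] = 654729075 · p^{10} = 654729075 · 1/9765625 = 26189163/390625.
Numerically: E[X] ≈ 67.

E[X] = 654729075 · (1/5)^{10} = 26189163/390625 ≈ 67.


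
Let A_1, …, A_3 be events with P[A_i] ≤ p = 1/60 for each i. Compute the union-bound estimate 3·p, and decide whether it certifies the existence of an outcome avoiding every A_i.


Union bound: P[∪_{i=1}^{3} A_i] ≤ Σ_i P[A_i] ≤ 3·p = 3·(1/60) = 1/20.
Numerically: 1/20 ≈ 0.0500000.
Is 1/20 < 1? YES.
Since P[∪ A_i] ≤ 1/20 < 1, the complement has P[∩ A_i^c] ≥ 1 − 1/20 = 19/20 > 0, so some outcome avoids every A_i.

3·p = 1/20 ≈ 0.0500000; existence CERTIFIED by the union bound.
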